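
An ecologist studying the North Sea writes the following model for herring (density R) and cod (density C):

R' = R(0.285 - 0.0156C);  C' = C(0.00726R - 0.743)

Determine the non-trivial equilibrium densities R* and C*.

Set dC/dt = 0 with C > 0: 0.00726R - 0.743 = 0, so R* = 0.743/0.00726 = 102.
Set dR/dt = 0 with R > 0: 0.285 - 0.0156C = 0, so C* = 0.285/0.0156 = 18.3.

R* ≈ 102, C* ≈ 18.3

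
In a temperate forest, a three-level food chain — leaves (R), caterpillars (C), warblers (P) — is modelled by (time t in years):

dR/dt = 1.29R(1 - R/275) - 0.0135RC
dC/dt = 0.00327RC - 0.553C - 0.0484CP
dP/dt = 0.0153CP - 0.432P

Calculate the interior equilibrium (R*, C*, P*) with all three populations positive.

R* ≈ 194, C* ≈ 28.2, P* ≈ 1.66

From dP/dt = 0: 0.0153C* = 0.432, so C* = 28.2.
From dR/dt = 0: 1.29(1 - R*/275) = 0.0135·28.2, giving R* = 275·(1 - 0.295) = 194.
From dC/dt = 0: 0.00327·194 - 0.553 = 0.0484P*, so P* = 0.0805/0.0484 = 1.66.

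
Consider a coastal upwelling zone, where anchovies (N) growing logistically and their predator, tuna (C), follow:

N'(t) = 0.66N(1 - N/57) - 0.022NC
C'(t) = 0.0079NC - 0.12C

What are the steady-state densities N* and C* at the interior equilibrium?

N* ≈ 15.2, C* ≈ 22

From dC/dt = 0 with C > 0: 0.0079N* = 0.12, so N* = 15.2.
Substitute into dN/dt = 0: 0.66(1 - 15.2/57) = 0.022C*.
The bracket is 0.734, giving C* = 0.484/0.022 = 22.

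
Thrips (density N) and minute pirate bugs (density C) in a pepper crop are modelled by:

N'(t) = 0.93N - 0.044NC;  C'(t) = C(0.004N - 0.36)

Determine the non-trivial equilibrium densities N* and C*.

Set dC/dt = 0 with C > 0: 0.004N - 0.36 = 0, so N* = 0.36/0.004 = 90.
Set dN/dt = 0 with N > 0: 0.93 - 0.044C = 0, so C* = 0.93/0.044 = 21.1.

N* ≈ 90, C* ≈ 21.1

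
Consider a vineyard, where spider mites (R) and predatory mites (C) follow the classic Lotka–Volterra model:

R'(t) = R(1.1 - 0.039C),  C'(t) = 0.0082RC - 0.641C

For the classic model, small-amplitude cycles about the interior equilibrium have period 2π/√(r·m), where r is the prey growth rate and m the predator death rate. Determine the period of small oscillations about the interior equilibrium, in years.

T ≈ 7.48 years

Here r = 1.1 and m = 0.641, so r·m = 0.705.
ω = √0.705 = 0.84 per year, hence T = 2π/ω ≈ 7.48 years.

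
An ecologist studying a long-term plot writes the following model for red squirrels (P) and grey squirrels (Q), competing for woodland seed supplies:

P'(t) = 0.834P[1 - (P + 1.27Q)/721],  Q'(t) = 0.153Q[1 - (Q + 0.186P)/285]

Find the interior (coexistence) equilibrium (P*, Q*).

Setting both brackets to zero gives the nullclines P + 1.27Q = 721 and 0.186P + Q = 285.
Substituting Q = 285 - 0.186P into the first: P(1 - 1.27·0.186) = 721 - 1.27·285.
So P* = 359/0.764 = 470, and then Q* = 285 - 0.186·470 = 198.

P* ≈ 470, Q* ≈ 198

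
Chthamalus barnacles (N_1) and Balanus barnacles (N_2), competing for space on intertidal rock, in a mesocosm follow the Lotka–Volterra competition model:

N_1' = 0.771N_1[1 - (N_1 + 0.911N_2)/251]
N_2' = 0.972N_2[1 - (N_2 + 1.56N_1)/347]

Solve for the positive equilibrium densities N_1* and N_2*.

Setting both brackets to zero gives the nullclines N_1 + 0.911N_2 = 251 and 1.56N_1 + N_2 = 347.
Substituting N_2 = 347 - 1.56N_1 into the first: N_1(1 - 0.911·1.56) = 251 - 0.911·347.
So N_1* = -65.1/-0.421 = 155, and then N_2* = 347 - 1.56·155 = 106.

N_1* ≈ 155, N_2* ≈ 106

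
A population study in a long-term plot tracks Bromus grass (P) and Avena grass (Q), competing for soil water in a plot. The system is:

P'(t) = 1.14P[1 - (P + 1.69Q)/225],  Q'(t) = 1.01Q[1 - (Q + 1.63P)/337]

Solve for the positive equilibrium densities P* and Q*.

P* ≈ 196, Q* ≈ 17

Setting both brackets to zero gives the nullclines P + 1.69Q = 225 and 1.63P + Q = 337.
Substituting Q = 337 - 1.63P into the first: P(1 - 1.69·1.63) = 225 - 1.69·337.
So P* = -345/-1.75 = 196, and then Q* = 337 - 1.63·196 = 17.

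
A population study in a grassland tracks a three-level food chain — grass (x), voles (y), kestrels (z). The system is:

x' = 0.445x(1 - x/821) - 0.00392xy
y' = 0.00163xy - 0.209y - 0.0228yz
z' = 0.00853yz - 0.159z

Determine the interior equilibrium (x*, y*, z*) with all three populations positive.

x* ≈ 686, y* ≈ 18.6, z* ≈ 39.9

From dz/dt = 0: 0.00853y* = 0.159, so y* = 18.6.
From dx/dt = 0: 0.445(1 - x*/821) = 0.00392·18.6, giving x* = 821·(1 - 0.164) = 686.
From dy/dt = 0: 0.00163·686 - 0.209 = 0.0228z*, so z* = 0.909/0.0228 = 39.9.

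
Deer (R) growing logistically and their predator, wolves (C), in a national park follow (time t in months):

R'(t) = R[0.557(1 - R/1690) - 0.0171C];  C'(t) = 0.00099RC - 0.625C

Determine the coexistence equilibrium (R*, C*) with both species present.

R* ≈ 631, C* ≈ 20.4

From dC/dt = 0 with C > 0: 0.00099R* = 0.625, so R* = 631.
Substitute into dR/dt = 0: 0.557(1 - 631/1690) = 0.0171C*.
The bracket is 0.626, giving C* = 0.349/0.0171 = 20.4.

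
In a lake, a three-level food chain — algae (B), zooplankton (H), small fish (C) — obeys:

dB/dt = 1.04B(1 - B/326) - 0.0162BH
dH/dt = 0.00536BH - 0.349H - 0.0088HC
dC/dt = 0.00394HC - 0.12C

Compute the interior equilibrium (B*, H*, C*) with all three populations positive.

B* ≈ 171, H* ≈ 30.5, C* ≈ 64.7

From dC/dt = 0: 0.00394H* = 0.12, so H* = 30.5.
From dB/dt = 0: 1.04(1 - B*/326) = 0.0162·30.5, giving B* = 326·(1 - 0.474) = 171.
From dH/dt = 0: 0.00536·171 - 0.349 = 0.0088C*, so C* = 0.569/0.0088 = 64.7.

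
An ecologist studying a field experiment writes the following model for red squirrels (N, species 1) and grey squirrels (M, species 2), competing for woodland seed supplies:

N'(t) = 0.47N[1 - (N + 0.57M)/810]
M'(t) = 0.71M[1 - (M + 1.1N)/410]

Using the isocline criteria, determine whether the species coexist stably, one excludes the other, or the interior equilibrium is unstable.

species 1 excludes species 2

Compare the nullcline intercepts: K1/α12 = 810/0.57 = 1420 > K2 = 410; K2/α21 = 410/1.1 = 373 < K1 = 810.
Since the inequalities point opposite ways, species 1 can invade but species 2 cannot.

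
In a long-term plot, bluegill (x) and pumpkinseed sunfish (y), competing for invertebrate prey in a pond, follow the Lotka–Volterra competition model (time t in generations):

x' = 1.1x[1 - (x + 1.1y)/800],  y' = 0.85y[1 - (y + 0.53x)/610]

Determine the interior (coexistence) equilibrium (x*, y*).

Setting both brackets to zero gives the nullclines x + 1.1y = 800 and 0.53x + y = 610.
Substituting y = 610 - 0.53x into the first: x(1 - 1.1·0.53) = 800 - 1.1·610.
So x* = 129/0.417 = 309, and then y* = 610 - 0.53·309 = 446.

x* ≈ 309, y* ≈ 446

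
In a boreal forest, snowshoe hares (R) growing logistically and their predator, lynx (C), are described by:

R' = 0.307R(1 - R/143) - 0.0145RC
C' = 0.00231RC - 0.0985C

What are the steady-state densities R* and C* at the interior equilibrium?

R* ≈ 42.6, C* ≈ 14.9

From dC/dt = 0 with C > 0: 0.00231R* = 0.0985, so R* = 42.6.
Substitute into dR/dt = 0: 0.307(1 - 42.6/143) = 0.0145C*.
The bracket is 0.702, giving C* = 0.215/0.0145 = 14.9.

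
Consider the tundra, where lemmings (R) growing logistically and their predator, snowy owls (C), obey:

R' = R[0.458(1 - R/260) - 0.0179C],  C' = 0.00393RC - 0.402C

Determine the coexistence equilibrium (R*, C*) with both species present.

From dC/dt = 0 with C > 0: 0.00393R* = 0.402, so R* = 102.
Substitute into dR/dt = 0: 0.458(1 - 102/260) = 0.0179C*.
The bracket is 0.607, giving C* = 0.278/0.0179 = 15.5.

R* ≈ 102, C* ≈ 15.5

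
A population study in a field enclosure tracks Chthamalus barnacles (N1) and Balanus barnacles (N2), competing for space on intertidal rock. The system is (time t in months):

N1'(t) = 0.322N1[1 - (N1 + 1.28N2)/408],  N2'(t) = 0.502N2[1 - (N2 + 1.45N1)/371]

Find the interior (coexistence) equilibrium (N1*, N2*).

N1* ≈ 78.1, N2* ≈ 258

Setting both brackets to zero gives the nullclines N1 + 1.28N2 = 408 and 1.45N1 + N2 = 371.
Substituting N2 = 371 - 1.45N1 into the first: N1(1 - 1.28·1.45) = 408 - 1.28·371.
So N1* = -66.9/-0.856 = 78.1, and then N2* = 371 - 1.45·78.1 = 258.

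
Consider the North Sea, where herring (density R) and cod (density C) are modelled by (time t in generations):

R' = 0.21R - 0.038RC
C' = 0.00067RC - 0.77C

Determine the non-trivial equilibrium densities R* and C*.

R* ≈ 1150, C* ≈ 5.53

Set dC/dt = 0 with C > 0: 0.00067R - 0.77 = 0, so R* = 0.77/0.00067 = 1150.
Set dR/dt = 0 with R > 0: 0.21 - 0.038C = 0, so C* = 0.21/0.038 = 5.53.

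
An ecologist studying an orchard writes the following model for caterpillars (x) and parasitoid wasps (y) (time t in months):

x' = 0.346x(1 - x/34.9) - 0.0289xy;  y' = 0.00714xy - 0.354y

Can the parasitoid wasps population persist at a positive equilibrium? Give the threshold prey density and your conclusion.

Threshold x = 49.6; K < 49.6, so no, the predator goes extinct.

The predator equation gives dy/dt > 0 only when x > 0.354/0.00714 = 49.6.
Without the predator, x → K = 34.9. Since 34.9 < 49.6, the predator cannot invade.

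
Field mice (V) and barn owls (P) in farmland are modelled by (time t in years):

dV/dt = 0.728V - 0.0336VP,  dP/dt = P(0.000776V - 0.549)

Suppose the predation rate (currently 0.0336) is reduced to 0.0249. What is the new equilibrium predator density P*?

At the interior fixed point, setting dV/dt = 0 with V > 0 fixes P* = (prey growth rate)/(VP coefficient) — independent of the other coefficients.
With the change, P* = 0.728/0.0249 = 29.2; it rises from 21.7.

P* ≈ 29.2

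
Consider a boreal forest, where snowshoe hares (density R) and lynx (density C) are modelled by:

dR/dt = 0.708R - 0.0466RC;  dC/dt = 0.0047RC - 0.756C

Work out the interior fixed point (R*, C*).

Set dC/dt = 0 with C > 0: 0.0047R - 0.756 = 0, so R* = 0.756/0.0047 = 161.
Set dR/dt = 0 with R > 0: 0.708 - 0.0466C = 0, so C* = 0.708/0.0466 = 15.2.

R* ≈ 161, C* ≈ 15.2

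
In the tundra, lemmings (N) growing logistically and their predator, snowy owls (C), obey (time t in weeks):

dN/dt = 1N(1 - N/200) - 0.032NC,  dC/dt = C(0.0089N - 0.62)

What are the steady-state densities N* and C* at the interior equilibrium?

N* ≈ 69.7, C* ≈ 20.4

From dC/dt = 0 with C > 0: 0.0089N* = 0.62, so N* = 69.7.
Substitute into dN/dt = 0: 1(1 - 69.7/200) = 0.032C*.
The bracket is 0.652, giving C* = 0.652/0.032 = 20.4.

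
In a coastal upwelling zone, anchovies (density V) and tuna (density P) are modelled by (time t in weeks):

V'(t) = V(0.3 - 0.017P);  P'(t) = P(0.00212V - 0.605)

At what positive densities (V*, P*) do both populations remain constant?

Set dP/dt = 0 with P > 0: 0.00212V - 0.605 = 0, so V* = 0.605/0.00212 = 285.
Set dV/dt = 0 with V > 0: 0.3 - 0.017P = 0, so P* = 0.3/0.017 = 17.6.

V* ≈ 285, P* ≈ 17.6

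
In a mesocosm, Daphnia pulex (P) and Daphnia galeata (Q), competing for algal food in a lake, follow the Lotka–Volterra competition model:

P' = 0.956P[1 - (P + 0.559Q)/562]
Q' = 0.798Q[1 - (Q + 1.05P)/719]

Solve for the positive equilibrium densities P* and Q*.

Setting both brackets to zero gives the nullclines P + 0.559Q = 562 and 1.05P + Q = 719.
Substituting Q = 719 - 1.05P into the first: P(1 - 0.559·1.05) = 562 - 0.559·719.
So P* = 160/0.413 = 388, and then Q* = 719 - 1.05·388 = 312.

P* ≈ 388, Q* ≈ 312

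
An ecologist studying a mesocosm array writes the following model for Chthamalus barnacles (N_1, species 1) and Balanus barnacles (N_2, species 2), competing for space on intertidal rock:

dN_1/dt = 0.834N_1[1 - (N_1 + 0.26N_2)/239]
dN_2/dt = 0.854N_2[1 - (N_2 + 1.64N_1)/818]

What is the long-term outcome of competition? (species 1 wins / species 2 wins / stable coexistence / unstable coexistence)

Compare the nullcline intercepts: K1/α12 = 239/0.26 = 919 > K2 = 818; K2/α21 = 818/1.64 = 499 > K1 = 239.
Since both inequalities hold, each species can invade when rare, so the interior equilibrium is stable.

stable coexistence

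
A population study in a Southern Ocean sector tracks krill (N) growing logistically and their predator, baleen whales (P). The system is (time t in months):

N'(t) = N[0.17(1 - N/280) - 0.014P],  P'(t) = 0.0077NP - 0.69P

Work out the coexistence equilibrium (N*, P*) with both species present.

From dP/dt = 0 with P > 0: 0.0077N* = 0.69, so N* = 89.6.
Substitute into dN/dt = 0: 0.17(1 - 89.6/280) = 0.014P*.
The bracket is 0.68, giving P* = 0.116/0.014 = 8.26.

N* ≈ 89.6, P* ≈ 8.26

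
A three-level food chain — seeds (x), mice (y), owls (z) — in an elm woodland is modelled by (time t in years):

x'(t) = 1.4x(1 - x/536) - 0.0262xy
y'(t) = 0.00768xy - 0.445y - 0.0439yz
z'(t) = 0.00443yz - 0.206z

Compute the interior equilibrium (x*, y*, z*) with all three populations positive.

x* ≈ 69.6, y* ≈ 46.5, z* ≈ 2.03

From dz/dt = 0: 0.00443y* = 0.206, so y* = 46.5.
From dx/dt = 0: 1.4(1 - x*/536) = 0.0262·46.5, giving x* = 536·(1 - 0.87) = 69.6.
From dy/dt = 0: 0.00768·69.6 - 0.445 = 0.0439z*, so z* = 0.0892/0.0439 = 2.03.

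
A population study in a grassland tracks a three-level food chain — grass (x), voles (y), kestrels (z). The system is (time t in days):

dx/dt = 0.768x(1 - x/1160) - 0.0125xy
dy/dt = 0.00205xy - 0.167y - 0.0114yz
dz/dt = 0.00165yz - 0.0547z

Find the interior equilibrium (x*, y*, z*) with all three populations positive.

x* ≈ 534, y* ≈ 33.2, z* ≈ 81.4

From dz/dt = 0: 0.00165y* = 0.0547, so y* = 33.2.
From dx/dt = 0: 0.768(1 - x*/1160) = 0.0125·33.2, giving x* = 1160·(1 - 0.54) = 534.
From dy/dt = 0: 0.00205·534 - 0.167 = 0.0114z*, so z* = 0.928/0.0114 = 81.4.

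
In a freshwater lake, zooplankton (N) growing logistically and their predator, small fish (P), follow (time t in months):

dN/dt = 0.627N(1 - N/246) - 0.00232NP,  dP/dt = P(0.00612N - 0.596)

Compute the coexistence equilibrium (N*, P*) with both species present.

From dP/dt = 0 with P > 0: 0.00612N* = 0.596, so N* = 97.4.
Substitute into dN/dt = 0: 0.627(1 - 97.4/246) = 0.00232P*.
The bracket is 0.604, giving P* = 0.379/0.00232 = 163.

N* ≈ 97.4, P* ≈ 163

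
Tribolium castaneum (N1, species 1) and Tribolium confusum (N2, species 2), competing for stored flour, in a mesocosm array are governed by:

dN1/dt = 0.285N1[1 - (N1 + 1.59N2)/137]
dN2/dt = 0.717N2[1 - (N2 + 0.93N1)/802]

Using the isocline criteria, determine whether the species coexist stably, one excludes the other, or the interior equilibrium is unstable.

Compare the nullcline intercepts: K1/α12 = 137/1.59 = 86.2 < K2 = 802; K2/α21 = 802/0.93 = 862 > K1 = 137.
Since the inequalities point opposite ways, species 2 can invade but species 1 cannot.

species 2 excludes species 1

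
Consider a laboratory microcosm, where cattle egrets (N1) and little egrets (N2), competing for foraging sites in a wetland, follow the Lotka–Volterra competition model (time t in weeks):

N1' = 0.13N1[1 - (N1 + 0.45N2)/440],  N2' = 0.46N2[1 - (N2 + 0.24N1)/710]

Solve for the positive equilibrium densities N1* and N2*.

Setting both brackets to zero gives the nullclines N1 + 0.45N2 = 440 and 0.24N1 + N2 = 710.
Substituting N2 = 710 - 0.24N1 into the first: N1(1 - 0.45·0.24) = 440 - 0.45·710.
So N1* = 120/0.892 = 135, and then N2* = 710 - 0.24·135 = 678.

N1* ≈ 135, N2* ≈ 678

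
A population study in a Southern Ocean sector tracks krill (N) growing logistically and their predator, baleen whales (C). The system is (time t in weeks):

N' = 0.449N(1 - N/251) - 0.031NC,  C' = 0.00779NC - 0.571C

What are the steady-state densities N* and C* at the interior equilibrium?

N* ≈ 73.3, C* ≈ 10.3

From dC/dt = 0 with C > 0: 0.00779N* = 0.571, so N* = 73.3.
Substitute into dN/dt = 0: 0.449(1 - 73.3/251) = 0.031C*.
The bracket is 0.708, giving C* = 0.318/0.031 = 10.3.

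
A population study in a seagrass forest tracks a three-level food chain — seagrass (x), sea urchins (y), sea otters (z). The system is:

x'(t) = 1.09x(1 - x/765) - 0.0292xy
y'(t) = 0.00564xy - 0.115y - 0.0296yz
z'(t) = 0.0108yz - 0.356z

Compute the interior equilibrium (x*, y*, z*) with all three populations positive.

x* ≈ 89.5, y* ≈ 33, z* ≈ 13.2

From dz/dt = 0: 0.0108y* = 0.356, so y* = 33.
From dx/dt = 0: 1.09(1 - x*/765) = 0.0292·33, giving x* = 765·(1 - 0.883) = 89.5.
From dy/dt = 0: 0.00564·89.5 - 0.115 = 0.0296z*, so z* = 0.39/0.0296 = 13.2.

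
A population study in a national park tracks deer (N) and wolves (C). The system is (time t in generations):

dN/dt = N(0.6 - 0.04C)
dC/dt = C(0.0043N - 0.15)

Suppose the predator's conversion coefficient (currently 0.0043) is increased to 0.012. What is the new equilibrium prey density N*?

At the interior fixed point, setting dC/dt = 0 with C > 0 fixes N* = (predator death rate)/(NC coefficient) — independent of the other coefficients.
With the change, N* = 0.15/0.012 = 12.5; it falls from 34.9.

N* ≈ 12.5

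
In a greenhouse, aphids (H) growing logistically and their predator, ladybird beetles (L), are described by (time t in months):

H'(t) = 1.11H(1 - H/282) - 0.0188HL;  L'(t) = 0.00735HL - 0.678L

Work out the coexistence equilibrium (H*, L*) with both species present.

H* ≈ 92.2, L* ≈ 39.7

From dL/dt = 0 with L > 0: 0.00735H* = 0.678, so H* = 92.2.
Substitute into dH/dt = 0: 1.11(1 - 92.2/282) = 0.0188L*.
The bracket is 0.673, giving L* = 0.747/0.0188 = 39.7.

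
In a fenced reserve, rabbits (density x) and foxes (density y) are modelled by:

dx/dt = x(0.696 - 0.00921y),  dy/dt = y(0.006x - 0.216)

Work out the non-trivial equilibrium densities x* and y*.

x* ≈ 36, y* ≈ 75.6

Set dy/dt = 0 with y > 0: 0.006x - 0.216 = 0, so x* = 0.216/0.006 = 36.
Set dx/dt = 0 with x > 0: 0.696 - 0.00921y = 0, so y* = 0.696/0.00921 = 75.6.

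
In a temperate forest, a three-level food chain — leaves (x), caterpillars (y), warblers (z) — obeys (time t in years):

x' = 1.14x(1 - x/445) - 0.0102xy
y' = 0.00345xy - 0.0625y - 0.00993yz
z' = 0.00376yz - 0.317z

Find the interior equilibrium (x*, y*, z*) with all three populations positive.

x* ≈ 109, y* ≈ 84.3, z* ≈ 31.7

From dz/dt = 0: 0.00376y* = 0.317, so y* = 84.3.
From dx/dt = 0: 1.14(1 - x*/445) = 0.0102·84.3, giving x* = 445·(1 - 0.754) = 109.
From dy/dt = 0: 0.00345·109 - 0.0625 = 0.00993z*, so z* = 0.315/0.00993 = 31.7.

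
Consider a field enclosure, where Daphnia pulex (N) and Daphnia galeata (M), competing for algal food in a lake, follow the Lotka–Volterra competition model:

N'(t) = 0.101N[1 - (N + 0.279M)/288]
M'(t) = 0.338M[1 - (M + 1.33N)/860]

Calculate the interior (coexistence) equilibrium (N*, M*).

Setting both brackets to zero gives the nullclines N + 0.279M = 288 and 1.33N + M = 860.
Substituting M = 860 - 1.33N into the first: N(1 - 0.279·1.33) = 288 - 0.279·860.
So N* = 48.1/0.629 = 76.4, and then M* = 860 - 1.33·76.4 = 758.

N* ≈ 76.4, M* ≈ 758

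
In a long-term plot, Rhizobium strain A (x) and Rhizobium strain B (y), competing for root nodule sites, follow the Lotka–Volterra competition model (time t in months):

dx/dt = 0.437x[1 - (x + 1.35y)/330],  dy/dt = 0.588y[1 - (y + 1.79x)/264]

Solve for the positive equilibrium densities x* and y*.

x* ≈ 18.6, y* ≈ 231

Setting both brackets to zero gives the nullclines x + 1.35y = 330 and 1.79x + y = 264.
Substituting y = 264 - 1.79x into the first: x(1 - 1.35·1.79) = 330 - 1.35·264.
So x* = -26.4/-1.42 = 18.6, and then y* = 264 - 1.79·18.6 = 231.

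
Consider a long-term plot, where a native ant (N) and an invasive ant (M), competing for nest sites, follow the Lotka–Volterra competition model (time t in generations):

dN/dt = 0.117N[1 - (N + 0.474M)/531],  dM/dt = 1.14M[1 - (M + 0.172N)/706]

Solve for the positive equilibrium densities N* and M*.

Setting both brackets to zero gives the nullclines N + 0.474M = 531 and 0.172N + M = 706.
Substituting M = 706 - 0.172N into the first: N(1 - 0.474·0.172) = 531 - 0.474·706.
So N* = 196/0.918 = 214, and then M* = 706 - 0.172·214 = 669.

N* ≈ 214, M* ≈ 669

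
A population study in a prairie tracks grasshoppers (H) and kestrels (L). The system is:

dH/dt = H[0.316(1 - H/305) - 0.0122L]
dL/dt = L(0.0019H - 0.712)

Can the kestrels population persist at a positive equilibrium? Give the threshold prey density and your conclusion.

Threshold H = 375; K < 375, so no, the predator goes extinct.

The predator equation gives dL/dt > 0 only when H > 0.712/0.0019 = 375.
Without the predator, H → K = 305. Since 305 < 375, the predator cannot invade.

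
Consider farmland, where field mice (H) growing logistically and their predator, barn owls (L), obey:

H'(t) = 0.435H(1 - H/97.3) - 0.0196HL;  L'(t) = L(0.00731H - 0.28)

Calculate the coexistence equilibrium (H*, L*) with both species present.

From dL/dt = 0 with L > 0: 0.00731H* = 0.28, so H* = 38.3.
Substitute into dH/dt = 0: 0.435(1 - 38.3/97.3) = 0.0196L*.
The bracket is 0.606, giving L* = 0.264/0.0196 = 13.5.

H* ≈ 38.3, L* ≈ 13.5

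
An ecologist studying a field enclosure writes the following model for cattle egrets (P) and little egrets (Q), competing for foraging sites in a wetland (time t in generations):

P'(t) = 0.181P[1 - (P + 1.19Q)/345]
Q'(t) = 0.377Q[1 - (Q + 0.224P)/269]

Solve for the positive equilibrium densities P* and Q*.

P* ≈ 33.9, Q* ≈ 261

Setting both brackets to zero gives the nullclines P + 1.19Q = 345 and 0.224P + Q = 269.
Substituting Q = 269 - 0.224P into the first: P(1 - 1.19·0.224) = 345 - 1.19·269.
So P* = 24.9/0.733 = 33.9, and then Q* = 269 - 0.224·33.9 = 261.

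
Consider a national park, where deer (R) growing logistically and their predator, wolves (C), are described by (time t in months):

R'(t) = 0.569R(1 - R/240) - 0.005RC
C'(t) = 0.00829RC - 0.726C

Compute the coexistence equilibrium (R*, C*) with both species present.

R* ≈ 87.6, C* ≈ 72.3

From dC/dt = 0 with C > 0: 0.00829R* = 0.726, so R* = 87.6.
Substitute into dR/dt = 0: 0.569(1 - 87.6/240) = 0.005C*.
The bracket is 0.635, giving C* = 0.361/0.005 = 72.3.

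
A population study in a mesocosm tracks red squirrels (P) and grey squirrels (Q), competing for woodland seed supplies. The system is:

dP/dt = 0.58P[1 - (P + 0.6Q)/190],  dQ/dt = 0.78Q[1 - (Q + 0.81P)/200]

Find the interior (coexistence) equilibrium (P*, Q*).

P* ≈ 136, Q* ≈ 89.7

Setting both brackets to zero gives the nullclines P + 0.6Q = 190 and 0.81P + Q = 200.
Substituting Q = 200 - 0.81P into the first: P(1 - 0.6·0.81) = 190 - 0.6·200.
So P* = 70/0.514 = 136, and then Q* = 200 - 0.81·136 = 89.7.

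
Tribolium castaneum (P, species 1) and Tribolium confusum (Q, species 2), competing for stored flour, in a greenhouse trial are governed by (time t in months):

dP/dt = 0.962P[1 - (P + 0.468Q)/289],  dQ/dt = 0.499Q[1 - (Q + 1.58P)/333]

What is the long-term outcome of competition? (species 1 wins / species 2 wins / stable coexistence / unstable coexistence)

Compare the nullcline intercepts: K1/α12 = 289/0.468 = 618 > K2 = 333; K2/α21 = 333/1.58 = 211 < K1 = 289.
Since the inequalities point opposite ways, species 1 can invade but species 2 cannot.

species 1 excludes species 2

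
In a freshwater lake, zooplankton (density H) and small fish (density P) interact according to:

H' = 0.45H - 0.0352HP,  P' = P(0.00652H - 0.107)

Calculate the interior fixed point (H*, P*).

H* ≈ 16.4, P* ≈ 12.8

Set dP/dt = 0 with P > 0: 0.00652H - 0.107 = 0, so H* = 0.107/0.00652 = 16.4.
Set dH/dt = 0 with H > 0: 0.45 - 0.0352P = 0, so P* = 0.45/0.0352 = 12.8.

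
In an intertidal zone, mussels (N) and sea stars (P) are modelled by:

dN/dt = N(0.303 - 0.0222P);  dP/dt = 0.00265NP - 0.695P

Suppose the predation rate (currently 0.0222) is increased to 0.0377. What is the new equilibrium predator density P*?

P* ≈ 8.04

At the interior fixed point, setting dN/dt = 0 with N > 0 fixes P* = (prey growth rate)/(NP coefficient) — independent of the other coefficients.
With the change, P* = 0.303/0.0377 = 8.04; it falls from 13.6.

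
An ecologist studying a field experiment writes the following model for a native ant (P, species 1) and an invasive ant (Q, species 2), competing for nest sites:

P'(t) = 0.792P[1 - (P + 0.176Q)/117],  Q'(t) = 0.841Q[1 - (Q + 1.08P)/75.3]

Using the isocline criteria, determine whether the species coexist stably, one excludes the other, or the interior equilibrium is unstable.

species 1 excludes species 2

Compare the nullcline intercepts: K1/α12 = 117/0.176 = 665 > K2 = 75.3; K2/α21 = 75.3/1.08 = 69.7 < K1 = 117.
Since the inequalities point opposite ways, species 1 can invade but species 2 cannot.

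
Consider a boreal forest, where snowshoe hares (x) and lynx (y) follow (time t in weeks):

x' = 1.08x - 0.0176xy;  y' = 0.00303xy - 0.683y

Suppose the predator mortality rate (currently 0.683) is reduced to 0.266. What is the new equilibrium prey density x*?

At the interior fixed point, setting dy/dt = 0 with y > 0 fixes x* = (predator death rate)/(xy coefficient) — independent of the other coefficients.
With the change, x* = 0.266/0.00303 = 87.8; it falls from 225.

x* ≈ 87.8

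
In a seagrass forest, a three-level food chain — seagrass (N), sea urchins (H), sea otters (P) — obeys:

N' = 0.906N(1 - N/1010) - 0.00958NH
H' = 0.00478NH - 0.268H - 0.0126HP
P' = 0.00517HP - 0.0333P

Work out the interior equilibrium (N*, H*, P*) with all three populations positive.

From dP/dt = 0: 0.00517H* = 0.0333, so H* = 6.44.
From dN/dt = 0: 0.906(1 - N*/1010) = 0.00958·6.44, giving N* = 1010·(1 - 0.0681) = 941.
From dH/dt = 0: 0.00478·941 - 0.268 = 0.0126P*, so P* = 4.23/0.0126 = 336.

N* ≈ 941, H* ≈ 6.44, P* ≈ 336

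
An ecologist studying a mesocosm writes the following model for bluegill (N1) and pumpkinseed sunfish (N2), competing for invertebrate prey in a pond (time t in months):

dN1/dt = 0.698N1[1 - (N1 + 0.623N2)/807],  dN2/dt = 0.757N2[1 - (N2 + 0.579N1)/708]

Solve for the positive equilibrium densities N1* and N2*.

N1* ≈ 572, N2* ≈ 377

Setting both brackets to zero gives the nullclines N1 + 0.623N2 = 807 and 0.579N1 + N2 = 708.
Substituting N2 = 708 - 0.579N1 into the first: N1(1 - 0.623·0.579) = 807 - 0.623·708.
So N1* = 366/0.639 = 572, and then N2* = 708 - 0.579·572 = 377.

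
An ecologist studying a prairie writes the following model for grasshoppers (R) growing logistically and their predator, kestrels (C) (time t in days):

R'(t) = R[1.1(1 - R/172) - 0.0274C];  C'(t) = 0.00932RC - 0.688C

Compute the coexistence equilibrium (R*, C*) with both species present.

From dC/dt = 0 with C > 0: 0.00932R* = 0.688, so R* = 73.8.
Substitute into dR/dt = 0: 1.1(1 - 73.8/172) = 0.0274C*.
The bracket is 0.571, giving C* = 0.628/0.0274 = 22.9.

R* ≈ 73.8, C* ≈ 22.9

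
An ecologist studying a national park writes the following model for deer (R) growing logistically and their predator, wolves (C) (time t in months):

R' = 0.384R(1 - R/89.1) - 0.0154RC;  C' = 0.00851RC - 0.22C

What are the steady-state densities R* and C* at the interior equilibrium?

R* ≈ 25.9, C* ≈ 17.7

From dC/dt = 0 with C > 0: 0.00851R* = 0.22, so R* = 25.9.
Substitute into dR/dt = 0: 0.384(1 - 25.9/89.1) = 0.0154C*.
The bracket is 0.71, giving C* = 0.273/0.0154 = 17.7.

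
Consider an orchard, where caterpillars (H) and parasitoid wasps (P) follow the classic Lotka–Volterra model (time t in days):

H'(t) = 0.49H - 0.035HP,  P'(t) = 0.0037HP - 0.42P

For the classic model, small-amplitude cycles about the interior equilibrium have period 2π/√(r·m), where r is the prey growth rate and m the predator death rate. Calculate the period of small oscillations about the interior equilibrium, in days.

T ≈ 13.9 days

Here r = 0.49 and m = 0.42, so r·m = 0.206.
ω = √0.206 = 0.454 per day, hence T = 2π/ω ≈ 13.9 days.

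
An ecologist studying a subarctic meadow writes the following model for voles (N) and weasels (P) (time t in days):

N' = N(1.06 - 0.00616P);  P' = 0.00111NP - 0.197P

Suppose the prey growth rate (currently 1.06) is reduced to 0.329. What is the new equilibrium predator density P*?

P* ≈ 53.4

At the interior fixed point, setting dN/dt = 0 with N > 0 fixes P* = (prey growth rate)/(NP coefficient) — independent of the other coefficients.
With the change, P* = 0.329/0.00616 = 53.4; it falls from 172.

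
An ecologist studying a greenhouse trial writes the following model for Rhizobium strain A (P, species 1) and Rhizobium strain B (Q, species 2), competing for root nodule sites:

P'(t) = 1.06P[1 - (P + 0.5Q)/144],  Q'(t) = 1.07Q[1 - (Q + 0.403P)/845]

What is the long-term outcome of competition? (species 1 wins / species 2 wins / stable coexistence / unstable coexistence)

species 2 excludes species 1

Compare the nullcline intercepts: K1/α12 = 144/0.5 = 288 < K2 = 845; K2/α21 = 845/0.403 = 2100 > K1 = 144.
Since the inequalities point opposite ways, species 2 can invade but species 1 cannot.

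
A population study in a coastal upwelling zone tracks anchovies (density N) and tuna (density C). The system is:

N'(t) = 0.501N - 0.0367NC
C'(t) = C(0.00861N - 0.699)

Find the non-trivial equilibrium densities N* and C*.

N* ≈ 81.2, C* ≈ 13.7

Set dC/dt = 0 with C > 0: 0.00861N - 0.699 = 0, so N* = 0.699/0.00861 = 81.2.
Set dN/dt = 0 with N > 0: 0.501 - 0.0367C = 0, so C* = 0.501/0.0367 = 13.7.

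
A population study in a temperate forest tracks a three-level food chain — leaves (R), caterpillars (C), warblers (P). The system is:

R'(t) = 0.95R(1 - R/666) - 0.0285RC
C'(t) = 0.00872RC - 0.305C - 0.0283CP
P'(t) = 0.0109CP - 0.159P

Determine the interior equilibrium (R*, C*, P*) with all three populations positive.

From dP/dt = 0: 0.0109C* = 0.159, so C* = 14.6.
From dR/dt = 0: 0.95(1 - R*/666) = 0.0285·14.6, giving R* = 666·(1 - 0.438) = 375.
From dC/dt = 0: 0.00872·375 - 0.305 = 0.0283P*, so P* = 2.96/0.0283 = 105.

R* ≈ 375, C* ≈ 14.6, P* ≈ 105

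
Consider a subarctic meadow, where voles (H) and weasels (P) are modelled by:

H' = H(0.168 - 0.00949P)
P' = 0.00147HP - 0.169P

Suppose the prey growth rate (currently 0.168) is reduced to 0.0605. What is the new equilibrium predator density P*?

P* ≈ 6.38

At the interior fixed point, setting dH/dt = 0 with H > 0 fixes P* = (prey growth rate)/(HP coefficient) — independent of the other coefficients.
With the change, P* = 0.0605/0.00949 = 6.38; it falls from 17.7.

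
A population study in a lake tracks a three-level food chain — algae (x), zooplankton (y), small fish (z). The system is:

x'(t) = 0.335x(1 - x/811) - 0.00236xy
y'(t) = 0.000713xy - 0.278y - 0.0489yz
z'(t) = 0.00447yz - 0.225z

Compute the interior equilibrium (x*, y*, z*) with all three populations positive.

From dz/dt = 0: 0.00447y* = 0.225, so y* = 50.3.
From dx/dt = 0: 0.335(1 - x*/811) = 0.00236·50.3, giving x* = 811·(1 - 0.355) = 523.
From dy/dt = 0: 0.000713·523 - 0.278 = 0.0489z*, so z* = 0.0952/0.0489 = 1.95.

x* ≈ 523, y* ≈ 50.3, z* ≈ 1.95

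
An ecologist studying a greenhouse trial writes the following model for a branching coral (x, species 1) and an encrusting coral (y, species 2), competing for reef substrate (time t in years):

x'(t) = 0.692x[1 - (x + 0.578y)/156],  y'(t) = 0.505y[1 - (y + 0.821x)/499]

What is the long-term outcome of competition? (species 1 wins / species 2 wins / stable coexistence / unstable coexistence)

Compare the nullcline intercepts: K1/α12 = 156/0.578 = 270 < K2 = 499; K2/α21 = 499/0.821 = 608 > K1 = 156.
Since the inequalities point opposite ways, species 2 can invade but species 1 cannot.

species 2 excludes species 1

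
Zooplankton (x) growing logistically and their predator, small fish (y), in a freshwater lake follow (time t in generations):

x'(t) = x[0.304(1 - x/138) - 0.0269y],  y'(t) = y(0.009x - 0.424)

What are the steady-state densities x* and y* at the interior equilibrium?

From dy/dt = 0 with y > 0: 0.009x* = 0.424, so x* = 47.1.
Substitute into dx/dt = 0: 0.304(1 - 47.1/138) = 0.0269y*.
The bracket is 0.659, giving y* = 0.2/0.0269 = 7.44.

x* ≈ 47.1, y* ≈ 7.44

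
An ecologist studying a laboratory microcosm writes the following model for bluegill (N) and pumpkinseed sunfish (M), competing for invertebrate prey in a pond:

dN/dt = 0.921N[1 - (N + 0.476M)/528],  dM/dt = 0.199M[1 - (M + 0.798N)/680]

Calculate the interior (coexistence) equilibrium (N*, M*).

N* ≈ 329, M* ≈ 417

Setting both brackets to zero gives the nullclines N + 0.476M = 528 and 0.798N + M = 680.
Substituting M = 680 - 0.798N into the first: N(1 - 0.476·0.798) = 528 - 0.476·680.
So N* = 204/0.62 = 329, and then M* = 680 - 0.798·329 = 417.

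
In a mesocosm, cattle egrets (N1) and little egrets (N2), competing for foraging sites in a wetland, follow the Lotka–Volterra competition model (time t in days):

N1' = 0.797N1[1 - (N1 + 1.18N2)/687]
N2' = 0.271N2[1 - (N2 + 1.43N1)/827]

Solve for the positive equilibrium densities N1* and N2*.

Setting both brackets to zero gives the nullclines N1 + 1.18N2 = 687 and 1.43N1 + N2 = 827.
Substituting N2 = 827 - 1.43N1 into the first: N1(1 - 1.18·1.43) = 687 - 1.18·827.
So N1* = -289/-0.687 = 420, and then N2* = 827 - 1.43·420 = 226.

N1* ≈ 420, N2* ≈ 226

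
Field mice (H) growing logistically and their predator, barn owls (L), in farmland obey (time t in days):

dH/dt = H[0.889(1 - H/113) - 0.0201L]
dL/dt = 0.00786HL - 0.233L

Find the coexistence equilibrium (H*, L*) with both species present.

H* ≈ 29.6, L* ≈ 32.6

From dL/dt = 0 with L > 0: 0.00786H* = 0.233, so H* = 29.6.
Substitute into dH/dt = 0: 0.889(1 - 29.6/113) = 0.0201L*.
The bracket is 0.738, giving L* = 0.656/0.0201 = 32.6.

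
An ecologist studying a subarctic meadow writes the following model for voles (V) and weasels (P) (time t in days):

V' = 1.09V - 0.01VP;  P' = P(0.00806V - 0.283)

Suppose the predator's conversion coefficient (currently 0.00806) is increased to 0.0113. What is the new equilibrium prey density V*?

V* ≈ 25

At the interior fixed point, setting dP/dt = 0 with P > 0 fixes V* = (predator death rate)/(VP coefficient) — independent of the other coefficients.
With the change, V* = 0.283/0.0113 = 25; it falls from 35.1.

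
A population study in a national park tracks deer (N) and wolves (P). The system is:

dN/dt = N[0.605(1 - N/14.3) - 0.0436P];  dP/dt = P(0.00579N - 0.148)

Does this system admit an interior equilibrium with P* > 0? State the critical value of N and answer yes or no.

The predator equation gives dP/dt > 0 only when N > 0.148/0.00579 = 25.6.
Without the predator, N → K = 14.3. Since 14.3 < 25.6, the predator cannot invade.

Threshold N = 25.6; K < 25.6, so no, the predator goes extinct.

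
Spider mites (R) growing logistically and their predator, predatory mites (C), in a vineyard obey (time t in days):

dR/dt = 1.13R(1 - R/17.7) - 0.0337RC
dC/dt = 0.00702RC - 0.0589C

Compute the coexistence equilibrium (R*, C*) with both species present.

R* ≈ 8.39, C* ≈ 17.6

From dC/dt = 0 with C > 0: 0.00702R* = 0.0589, so R* = 8.39.
Substitute into dR/dt = 0: 1.13(1 - 8.39/17.7) = 0.0337C*.
The bracket is 0.526, giving C* = 0.594/0.0337 = 17.6.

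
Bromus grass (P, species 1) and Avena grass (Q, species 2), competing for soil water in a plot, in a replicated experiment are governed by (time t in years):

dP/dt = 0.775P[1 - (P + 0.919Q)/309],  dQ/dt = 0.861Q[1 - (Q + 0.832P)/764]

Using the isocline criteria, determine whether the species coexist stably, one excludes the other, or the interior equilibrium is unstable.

Compare the nullcline intercepts: K1/α12 = 309/0.919 = 336 < K2 = 764; K2/α21 = 764/0.832 = 918 > K1 = 309.
Since the inequalities point opposite ways, species 2 can invade but species 1 cannot.

species 2 excludes species 1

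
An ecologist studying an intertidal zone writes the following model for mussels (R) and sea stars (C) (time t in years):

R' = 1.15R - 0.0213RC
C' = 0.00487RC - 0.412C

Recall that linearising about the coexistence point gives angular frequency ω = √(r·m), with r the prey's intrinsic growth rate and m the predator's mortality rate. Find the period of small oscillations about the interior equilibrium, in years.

T ≈ 9.13 years

Here r = 1.15 and m = 0.412, so r·m = 0.474.
ω = √0.474 = 0.688 per year, hence T = 2π/ω ≈ 9.13 years.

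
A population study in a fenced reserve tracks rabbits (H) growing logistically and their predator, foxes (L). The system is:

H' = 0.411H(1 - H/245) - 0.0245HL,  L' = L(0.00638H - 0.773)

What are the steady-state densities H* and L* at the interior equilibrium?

From dL/dt = 0 with L > 0: 0.00638H* = 0.773, so H* = 121.
Substitute into dH/dt = 0: 0.411(1 - 121/245) = 0.0245L*.
The bracket is 0.505, giving L* = 0.208/0.0245 = 8.48.

H* ≈ 121, L* ≈ 8.48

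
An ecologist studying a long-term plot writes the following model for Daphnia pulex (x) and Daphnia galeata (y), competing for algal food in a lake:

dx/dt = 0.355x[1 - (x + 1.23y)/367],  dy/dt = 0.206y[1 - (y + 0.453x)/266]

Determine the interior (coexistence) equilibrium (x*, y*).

Setting both brackets to zero gives the nullclines x + 1.23y = 367 and 0.453x + y = 266.
Substituting y = 266 - 0.453x into the first: x(1 - 1.23·0.453) = 367 - 1.23·266.
So x* = 39.8/0.443 = 89.9, and then y* = 266 - 0.453·89.9 = 225.

x* ≈ 89.9, y* ≈ 225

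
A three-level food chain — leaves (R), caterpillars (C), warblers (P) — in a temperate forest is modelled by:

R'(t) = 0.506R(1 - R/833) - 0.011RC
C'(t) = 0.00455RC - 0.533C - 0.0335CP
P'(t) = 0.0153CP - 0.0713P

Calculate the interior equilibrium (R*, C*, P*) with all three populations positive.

R* ≈ 749, C* ≈ 4.66, P* ≈ 85.8

From dP/dt = 0: 0.0153C* = 0.0713, so C* = 4.66.
From dR/dt = 0: 0.506(1 - R*/833) = 0.011·4.66, giving R* = 833·(1 - 0.101) = 749.
From dC/dt = 0: 0.00455·749 - 0.533 = 0.0335P*, so P* = 2.87/0.0335 = 85.8.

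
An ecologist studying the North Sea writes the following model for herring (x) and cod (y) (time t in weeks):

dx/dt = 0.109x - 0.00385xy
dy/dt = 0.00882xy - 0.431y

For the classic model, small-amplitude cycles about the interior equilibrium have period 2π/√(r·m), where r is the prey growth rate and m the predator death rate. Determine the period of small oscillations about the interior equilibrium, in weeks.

Here r = 0.109 and m = 0.431, so r·m = 0.047.
ω = √0.047 = 0.217 per week, hence T = 2π/ω ≈ 29 weeks.

T ≈ 29 weeks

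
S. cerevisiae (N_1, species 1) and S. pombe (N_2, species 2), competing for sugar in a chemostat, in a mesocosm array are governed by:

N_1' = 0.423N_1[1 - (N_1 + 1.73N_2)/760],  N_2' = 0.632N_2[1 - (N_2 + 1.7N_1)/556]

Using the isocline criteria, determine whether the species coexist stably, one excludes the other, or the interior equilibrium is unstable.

unstable coexistence (outcome depends on initial conditions)

Compare the nullcline intercepts: K1/α12 = 760/1.73 = 439 < K2 = 556; K2/α21 = 556/1.7 = 327 < K1 = 760.
Since both are reversed, neither can invade when rare; the interior point is a saddle.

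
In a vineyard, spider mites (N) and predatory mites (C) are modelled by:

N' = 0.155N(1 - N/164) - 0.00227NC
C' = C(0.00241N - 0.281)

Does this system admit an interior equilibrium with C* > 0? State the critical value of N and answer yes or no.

Threshold N = 117; K > 117, so yes, the predator persists.

The predator equation gives dC/dt > 0 only when N > 0.281/0.00241 = 117.
Without the predator, N → K = 164. Since 164 > 117, the predator can invade and persist.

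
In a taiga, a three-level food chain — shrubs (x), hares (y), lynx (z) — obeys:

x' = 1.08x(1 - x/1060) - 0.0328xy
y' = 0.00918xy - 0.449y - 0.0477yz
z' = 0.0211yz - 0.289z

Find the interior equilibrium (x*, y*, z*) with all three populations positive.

From dz/dt = 0: 0.0211y* = 0.289, so y* = 13.7.
From dx/dt = 0: 1.08(1 - x*/1060) = 0.0328·13.7, giving x* = 1060·(1 - 0.416) = 619.
From dy/dt = 0: 0.00918·619 - 0.449 = 0.0477z*, so z* = 5.23/0.0477 = 110.

x* ≈ 619, y* ≈ 13.7, z* ≈ 110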